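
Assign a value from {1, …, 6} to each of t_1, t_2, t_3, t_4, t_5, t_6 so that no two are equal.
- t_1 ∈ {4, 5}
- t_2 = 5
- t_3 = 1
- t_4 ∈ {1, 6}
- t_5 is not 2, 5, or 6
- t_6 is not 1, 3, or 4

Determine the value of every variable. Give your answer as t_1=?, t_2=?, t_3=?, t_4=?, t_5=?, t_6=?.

t_2's domain is down to {5}, so t_2 = 5. Strike 5 from t_1, t_6.
t_3 has just one choice, so t_3 = 1. Remove 1 from t_4, t_5.
t_4's domain is down to {6}, so t_4 = 6. Strike 6 from t_6.
That leaves t_6 = 2.
That leaves t_1 = 4. So t_5 can't be 4.
That leaves t_5 = 3.

t_1=4, t_2=5, t_3=1, t_4=6, t_5=3, t_6=2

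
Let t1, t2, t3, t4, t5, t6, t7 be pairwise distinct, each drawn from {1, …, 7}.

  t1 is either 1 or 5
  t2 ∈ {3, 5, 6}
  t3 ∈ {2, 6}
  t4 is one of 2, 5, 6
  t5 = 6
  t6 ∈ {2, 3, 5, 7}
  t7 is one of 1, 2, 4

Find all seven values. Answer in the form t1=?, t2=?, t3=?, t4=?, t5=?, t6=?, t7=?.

t5's domain is down to {6}, so t5 = 6. So t2, t3, t4 can't be 6.
t3 has just one choice, so t3 = 2. Remove 2 from t4, t6, t7.
That leaves t4 = 5. So t1, t2, t6 can't be 5.
t1 has just one choice, so t1 = 1. Strike 1 from t7.
t2 has just one choice, so t2 = 3. Strike 3 from t6.
That leaves t6 = 7.
t7 must be 4 (only option left).

t1=1, t2=3, t3=2, t4=5, t5=6, t6=7, t7=4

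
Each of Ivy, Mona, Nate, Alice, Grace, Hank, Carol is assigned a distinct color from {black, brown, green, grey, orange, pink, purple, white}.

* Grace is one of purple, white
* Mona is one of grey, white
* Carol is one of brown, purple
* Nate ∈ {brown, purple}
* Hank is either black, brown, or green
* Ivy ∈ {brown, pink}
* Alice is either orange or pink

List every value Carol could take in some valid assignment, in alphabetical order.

Nate and Carol between them cover only {brown, purple} — a naked pair. Remove those values from Ivy, Grace, Hank.
Ivy must be pink (only option left). Remove pink from Alice.
Alice must be orange (only option left).
Grace's domain is down to {white}, so Grace = white. Remove white from Mona.
Mona must be grey (only option left).
No further eliminations apply; Carol can still be any of brown, purple.

brown, purple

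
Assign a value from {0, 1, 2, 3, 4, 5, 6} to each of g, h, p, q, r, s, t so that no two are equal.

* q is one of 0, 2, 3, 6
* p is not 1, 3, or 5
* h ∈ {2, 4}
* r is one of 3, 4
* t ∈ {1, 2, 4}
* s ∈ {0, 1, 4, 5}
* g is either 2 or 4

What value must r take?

3

The 7 variables draw from only 7 values {0, 1, 2, 3, 4, 5, 6}, so each is used; only s can be 5, hence s = 5.
The 6 still-open variables together cover exactly {0, 1, 2, 3, 4, 6} — 6 values for 6 variables — and 1 appears only in t's list, so t = 1.
g and h between them cover only {2, 4} — a naked pair. Remove those values from p, q, r.
So r = 3.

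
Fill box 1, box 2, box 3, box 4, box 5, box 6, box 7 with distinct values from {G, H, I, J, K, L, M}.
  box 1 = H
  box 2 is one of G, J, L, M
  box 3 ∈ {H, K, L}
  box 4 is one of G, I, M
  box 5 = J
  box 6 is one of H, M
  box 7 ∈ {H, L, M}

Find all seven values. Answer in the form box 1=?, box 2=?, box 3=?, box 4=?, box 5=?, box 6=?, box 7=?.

box 1's domain is down to {H}, so box 1 = H. So box 3, box 6, box 7 can't be H.
box 5 has just one choice, so box 5 = J. Eliminate J elsewhere: box 2.
box 6 has just one choice, so box 6 = M. Strike M from box 2, box 4, box 7.
box 7 has just one choice, so box 7 = L. Strike L from box 2, box 3.
That leaves box 2 = G. So box 4 can't be G.
box 3 has just one choice, so box 3 = K.
box 4 must be I (only option left).

box 1=H, box 2=G, box 3=K, box 4=I, box 5=J, box 6=M, box 7=L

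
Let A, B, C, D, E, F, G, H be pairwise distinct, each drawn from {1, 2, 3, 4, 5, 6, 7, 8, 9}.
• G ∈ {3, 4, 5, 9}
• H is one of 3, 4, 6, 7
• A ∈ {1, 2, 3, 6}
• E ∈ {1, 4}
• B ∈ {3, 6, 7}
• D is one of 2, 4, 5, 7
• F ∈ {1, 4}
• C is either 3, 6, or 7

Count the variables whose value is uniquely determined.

Among the 8 variables, 9 fits only G (and all 8 values in {1, 2, 3, 4, 5, 6, 7, 9} must be used), so G = 9.
The 7 still-open variables together cover exactly {1, 2, 3, 4, 5, 6, 7} — 7 values for 7 variables — and 5 appears only in D's list, so D = 5.
The 6 still-open variables together cover exactly {1, 2, 3, 4, 6, 7} — 6 values for 6 variables — and 2 appears only in A's list, so A = 2.
E and F between them cover only {1, 4} — a naked pair. Remove those values from H.
Determined: A=2, D=5, G=9. The other variables each still have more than one consistent value. That makes 3.

3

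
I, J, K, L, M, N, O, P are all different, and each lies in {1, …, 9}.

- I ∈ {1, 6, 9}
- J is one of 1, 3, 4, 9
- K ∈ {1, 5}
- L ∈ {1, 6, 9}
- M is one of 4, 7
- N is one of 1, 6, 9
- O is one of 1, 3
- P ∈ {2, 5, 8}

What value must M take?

I, L, N share exactly the 3 values {1, 6, 9}; by pigeonhole those values go to them, so strike 1, 6, 9 from J, K, O.
K has just one choice, so K = 5. Eliminate 5 elsewhere: P.
That leaves O = 3. Eliminate 3 elsewhere: J.
J must be 4 (only option left). Strike 4 from M.
So M = 7.

7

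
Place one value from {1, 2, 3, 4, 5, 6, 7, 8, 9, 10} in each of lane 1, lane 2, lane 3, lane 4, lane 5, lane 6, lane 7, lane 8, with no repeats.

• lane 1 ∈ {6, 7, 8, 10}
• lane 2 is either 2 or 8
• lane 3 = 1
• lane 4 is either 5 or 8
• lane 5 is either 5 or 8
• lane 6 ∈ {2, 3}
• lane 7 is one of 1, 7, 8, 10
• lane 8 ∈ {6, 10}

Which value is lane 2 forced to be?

2

lane 3 has just one choice, so lane 3 = 1. Eliminate 1 elsewhere: lane 7.
The 7 still-open variables draw from only 7 values {2, 3, 5, 6, 7, 8, 10}, so each is used; only lane 6 can be 3, hence lane 6 = 3.
The 6 still-open variables draw from only 6 values {2, 5, 6, 7, 8, 10}, so each is used; only lane 2 can be 2, hence lane 2 = 2.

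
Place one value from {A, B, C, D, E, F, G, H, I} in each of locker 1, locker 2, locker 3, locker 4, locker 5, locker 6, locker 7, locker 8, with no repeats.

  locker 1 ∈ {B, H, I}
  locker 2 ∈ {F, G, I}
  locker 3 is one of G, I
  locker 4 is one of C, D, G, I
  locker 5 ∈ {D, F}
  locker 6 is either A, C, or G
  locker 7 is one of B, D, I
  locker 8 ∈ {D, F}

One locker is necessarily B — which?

locker 7

The 8 variables draw from only 8 values {A, B, C, D, F, G, H, I}, so each is used; only locker 6 can be A, hence locker 6 = A.
The 7 still-open variables together cover exactly {B, C, D, F, G, H, I} — 7 values for 7 variables — and C appears only in locker 4's list, so locker 4 = C.
The 6 still-open variables draw from only 6 values {B, D, F, G, H, I}, so each is used; only locker 1 can be H, hence locker 1 = H.
The 5 still-open variables together cover exactly {B, D, F, G, I} — 5 values for 5 variables — and B appears only in locker 7's list, so locker 7 = B.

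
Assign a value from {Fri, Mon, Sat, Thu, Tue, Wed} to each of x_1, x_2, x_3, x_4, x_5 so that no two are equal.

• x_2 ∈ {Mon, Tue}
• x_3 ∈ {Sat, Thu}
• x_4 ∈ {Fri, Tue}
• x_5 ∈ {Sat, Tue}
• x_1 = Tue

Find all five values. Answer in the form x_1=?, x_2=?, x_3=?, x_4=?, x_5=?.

x_1=Tue, x_2=Mon, x_3=Thu, x_4=Fri, x_5=Sat

x_1 has just one choice, so x_1 = Tue. So x_2, x_4, x_5 can't be Tue.
That leaves x_2 = Mon.
x_4 has just one choice, so x_4 = Fri.
That leaves x_5 = Sat. Remove Sat from x_3.
x_3 must be Thu (only option left).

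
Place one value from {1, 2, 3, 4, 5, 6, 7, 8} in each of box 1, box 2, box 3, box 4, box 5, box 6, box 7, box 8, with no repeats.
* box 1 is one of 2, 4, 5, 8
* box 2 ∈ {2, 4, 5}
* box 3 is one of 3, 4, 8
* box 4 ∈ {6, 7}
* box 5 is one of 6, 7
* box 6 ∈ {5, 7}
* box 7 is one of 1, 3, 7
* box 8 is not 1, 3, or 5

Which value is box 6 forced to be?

5

The 8 variables draw from only 8 values {1, 2, 3, 4, 5, 6, 7, 8}, so each is used; only box 7 can be 1, hence box 7 = 1.
Among the 7 still-open variables, 3 fits only box 3 (and all 7 values in {2, 3, 4, 5, 6, 7, 8} must be used), so box 3 = 3.
The 2 variables box 4 and box 5 are confined to {6, 7}, which locks those values in; drop them from box 6, box 8.
So box 6 = 5.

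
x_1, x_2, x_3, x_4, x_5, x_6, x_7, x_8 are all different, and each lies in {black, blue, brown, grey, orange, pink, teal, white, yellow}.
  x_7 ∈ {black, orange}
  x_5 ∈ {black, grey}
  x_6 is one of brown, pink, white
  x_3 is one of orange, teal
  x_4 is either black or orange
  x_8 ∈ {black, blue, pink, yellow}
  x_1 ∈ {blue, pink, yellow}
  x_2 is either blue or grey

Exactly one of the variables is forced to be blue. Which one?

x_2

x_4 and x_7 share exactly the 2 values {black, orange}; by pigeonhole those values go to them, so strike black, orange from x_3, x_5, x_8.
That leaves x_3 = teal.
That leaves x_5 = grey. Strike grey from x_2.
So blue goes to x_2.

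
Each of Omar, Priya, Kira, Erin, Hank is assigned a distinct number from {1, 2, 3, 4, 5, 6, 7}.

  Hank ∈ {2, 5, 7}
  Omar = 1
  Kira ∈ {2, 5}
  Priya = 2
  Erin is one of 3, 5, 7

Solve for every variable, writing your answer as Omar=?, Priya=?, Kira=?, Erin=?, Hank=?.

Omar has just one choice, so Omar = 1.
That leaves Priya = 2. Eliminate 2 elsewhere: Kira, Hank.
Kira has just one choice, so Kira = 5. Eliminate 5 elsewhere: Erin, Hank.
Hank must be 7 (only option left). So Erin can't be 7.
That leaves Erin = 3.

Omar=1, Priya=2, Kira=5, Erin=3, Hank=7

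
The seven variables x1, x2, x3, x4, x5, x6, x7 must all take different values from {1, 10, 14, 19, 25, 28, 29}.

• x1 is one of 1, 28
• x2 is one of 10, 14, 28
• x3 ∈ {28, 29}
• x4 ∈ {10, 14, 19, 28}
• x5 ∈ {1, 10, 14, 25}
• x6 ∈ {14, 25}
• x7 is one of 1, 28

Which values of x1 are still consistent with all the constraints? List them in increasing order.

The 7 variables together cover exactly {1, 10, 14, 19, 25, 28, 29} — 7 values for 7 variables — and 19 appears only in x4's list, so x4 = 19.
The 6 still-open variables together cover exactly {1, 10, 14, 25, 28, 29} — 6 values for 6 variables — and 29 appears only in x3's list, so x3 = 29.
x1 and x7 between them cover only {1, 28} — a naked pair. Remove those values from x2, x5.
No further eliminations apply; x1 can still be any of 1, 28.

1, 28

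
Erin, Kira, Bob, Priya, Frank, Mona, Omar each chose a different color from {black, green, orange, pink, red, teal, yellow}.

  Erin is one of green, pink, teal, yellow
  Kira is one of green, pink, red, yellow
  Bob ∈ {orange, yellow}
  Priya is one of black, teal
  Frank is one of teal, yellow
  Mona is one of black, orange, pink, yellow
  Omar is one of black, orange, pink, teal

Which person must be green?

The 7 variables draw from only 7 values {black, green, orange, pink, red, teal, yellow}, so each is used; only Kira can be red, hence Kira = red.
The 6 still-open variables together cover exactly {black, green, orange, pink, teal, yellow} — 6 values for 6 variables — and green appears only in Erin's list, so Erin = green.

Erin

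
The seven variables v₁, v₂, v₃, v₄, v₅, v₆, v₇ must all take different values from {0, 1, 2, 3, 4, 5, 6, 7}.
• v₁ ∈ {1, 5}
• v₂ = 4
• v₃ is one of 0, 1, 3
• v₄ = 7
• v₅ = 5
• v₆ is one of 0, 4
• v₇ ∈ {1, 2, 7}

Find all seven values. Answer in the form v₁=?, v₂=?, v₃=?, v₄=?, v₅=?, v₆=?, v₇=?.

v₂ must be 4 (only option left). Remove 4 from v₆.
v₄ has just one choice, so v₄ = 7. Strike 7 from v₇.
v₅ must be 5 (only option left). Remove 5 from v₁.
v₆ must be 0 (only option left). So v₃ can't be 0.
v₁'s domain is down to {1}, so v₁ = 1. Strike 1 from v₃, v₇.
v₃ has just one choice, so v₃ = 3.
v₇ must be 2 (only option left).

v₁=1, v₂=4, v₃=3, v₄=7, v₅=5, v₆=0, v₇=2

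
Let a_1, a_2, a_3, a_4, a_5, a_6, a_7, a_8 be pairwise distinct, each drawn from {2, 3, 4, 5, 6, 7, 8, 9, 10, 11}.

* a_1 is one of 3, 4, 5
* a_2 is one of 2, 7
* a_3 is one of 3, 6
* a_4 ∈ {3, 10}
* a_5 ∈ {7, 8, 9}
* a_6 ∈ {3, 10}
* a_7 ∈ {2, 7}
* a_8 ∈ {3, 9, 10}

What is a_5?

a_2 and a_7 between them cover only {2, 7} — a naked pair. Remove those values from a_5.
a_4 and a_6 share exactly the 2 values {3, 10}; by pigeonhole those values go to them, so strike 3, 10 from a_1, a_3, a_8.
a_3's domain is down to {6}, so a_3 = 6.
a_8 has just one choice, so a_8 = 9. So a_5 can't be 9.
So a_5 = 8.

8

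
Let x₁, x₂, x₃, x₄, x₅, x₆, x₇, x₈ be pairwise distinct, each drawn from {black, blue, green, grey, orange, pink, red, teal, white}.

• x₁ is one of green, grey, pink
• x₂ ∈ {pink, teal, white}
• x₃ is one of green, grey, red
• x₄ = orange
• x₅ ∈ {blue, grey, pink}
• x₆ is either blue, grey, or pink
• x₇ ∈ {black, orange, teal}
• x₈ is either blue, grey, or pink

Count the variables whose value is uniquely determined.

x₄'s domain is down to {orange}, so x₄ = orange. Remove orange from x₇.
x₅, x₆, x₈ share exactly the 3 values {blue, grey, pink}; by pigeonhole those values go to them, so strike blue, grey, pink from x₁, x₂, x₃.
x₁ has just one choice, so x₁ = green. Remove green from x₃.
x₃ has just one choice, so x₃ = red.
Determined: x₁=green, x₃=red, x₄=orange. The other variables each still have more than one consistent value. That makes 3.

3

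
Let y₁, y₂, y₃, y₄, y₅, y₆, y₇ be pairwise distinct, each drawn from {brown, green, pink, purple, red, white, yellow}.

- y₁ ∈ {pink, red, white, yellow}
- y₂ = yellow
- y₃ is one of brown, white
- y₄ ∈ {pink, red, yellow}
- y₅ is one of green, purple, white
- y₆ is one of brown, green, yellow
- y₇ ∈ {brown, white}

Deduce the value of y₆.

green

y₂ must be yellow (only option left). Strike yellow from y₁, y₄, y₆.
The 6 still-open variables draw from only 6 values {brown, green, pink, purple, red, white}, so each is used; only y₅ can be purple, hence y₅ = purple.
The 5 still-open variables together cover exactly {brown, green, pink, red, white} — 5 values for 5 variables — and green appears only in y₆'s list, so y₆ = green.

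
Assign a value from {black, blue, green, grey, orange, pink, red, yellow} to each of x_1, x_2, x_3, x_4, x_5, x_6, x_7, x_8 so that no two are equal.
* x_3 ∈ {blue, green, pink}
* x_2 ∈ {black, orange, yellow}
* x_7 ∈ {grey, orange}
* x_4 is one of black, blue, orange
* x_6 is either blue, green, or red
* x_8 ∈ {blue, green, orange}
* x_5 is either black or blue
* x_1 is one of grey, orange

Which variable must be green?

x_8

The 8 variables together cover exactly {black, blue, green, grey, orange, pink, red, yellow} — 8 values for 8 variables — and pink appears only in x_3's list, so x_3 = pink.
The 7 still-open variables draw from only 7 values {black, blue, green, grey, orange, red, yellow}, so each is used; only x_6 can be red, hence x_6 = red.
The 6 still-open variables draw from only 6 values {black, blue, green, grey, orange, yellow}, so each is used; only x_8 can be green, hence x_8 = green.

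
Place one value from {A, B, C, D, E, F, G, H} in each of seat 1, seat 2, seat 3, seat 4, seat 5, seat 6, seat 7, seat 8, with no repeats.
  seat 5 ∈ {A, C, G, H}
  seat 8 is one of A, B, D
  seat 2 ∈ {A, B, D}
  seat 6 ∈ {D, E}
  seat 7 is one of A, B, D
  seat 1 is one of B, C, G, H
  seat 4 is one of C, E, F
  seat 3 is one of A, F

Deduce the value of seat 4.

The 3 variables seat 2, seat 7, seat 8 are confined to {A, B, D}, which locks those values in; drop them from seat 1, seat 3, seat 5, seat 6.
seat 3's domain is down to {F}, so seat 3 = F. Eliminate F elsewhere: seat 4.
seat 6 has just one choice, so seat 6 = E. Eliminate E elsewhere: seat 4.
So seat 4 = C.

C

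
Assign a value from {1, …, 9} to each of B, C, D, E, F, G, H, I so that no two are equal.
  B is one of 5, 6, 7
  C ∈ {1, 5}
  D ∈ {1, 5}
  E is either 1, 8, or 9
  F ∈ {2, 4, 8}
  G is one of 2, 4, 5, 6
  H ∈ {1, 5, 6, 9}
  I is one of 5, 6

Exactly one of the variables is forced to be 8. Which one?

The 8 variables draw from only 8 values {1, 2, 4, 5, 6, 7, 8, 9}, so each is used; only B can be 7, hence B = 7.
C and D between them cover only {1, 5} — a naked pair. Remove those values from E, G, H, I.
That leaves I = 6. Strike 6 from G, H.
H has just one choice, so H = 9. Strike 9 from E.
So 8 goes to E.

E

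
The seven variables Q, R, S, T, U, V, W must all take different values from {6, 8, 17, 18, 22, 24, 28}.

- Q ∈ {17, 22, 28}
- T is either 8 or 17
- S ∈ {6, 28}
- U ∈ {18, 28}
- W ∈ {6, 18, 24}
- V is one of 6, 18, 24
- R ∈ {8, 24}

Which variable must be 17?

Among the 7 variables, 22 fits only Q (and all 7 values in {6, 8, 17, 18, 22, 24, 28} must be used), so Q = 22.
The 6 still-open variables draw from only 6 values {6, 8, 17, 18, 24, 28}, so each is used; only T can be 17, hence T = 17.

T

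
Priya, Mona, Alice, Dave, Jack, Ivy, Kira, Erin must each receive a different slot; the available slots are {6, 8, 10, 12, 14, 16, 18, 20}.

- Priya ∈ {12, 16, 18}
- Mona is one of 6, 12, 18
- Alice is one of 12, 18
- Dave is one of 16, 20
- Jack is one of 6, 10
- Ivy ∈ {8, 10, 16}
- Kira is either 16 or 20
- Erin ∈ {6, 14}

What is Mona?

Among the 8 variables, 8 fits only Ivy (and all 8 values in {6, 8, 10, 12, 14, 16, 18, 20} must be used), so Ivy = 8.
Among the 7 still-open variables, 10 fits only Jack (and all 7 values in {6, 10, 12, 14, 16, 18, 20} must be used), so Jack = 10.
Among the 6 still-open variables, 14 fits only Erin (and all 6 values in {6, 12, 14, 16, 18, 20} must be used), so Erin = 14.
The 5 still-open variables draw from only 5 values {6, 12, 16, 18, 20}, so each is used; only Mona can be 6, hence Mona = 6.

6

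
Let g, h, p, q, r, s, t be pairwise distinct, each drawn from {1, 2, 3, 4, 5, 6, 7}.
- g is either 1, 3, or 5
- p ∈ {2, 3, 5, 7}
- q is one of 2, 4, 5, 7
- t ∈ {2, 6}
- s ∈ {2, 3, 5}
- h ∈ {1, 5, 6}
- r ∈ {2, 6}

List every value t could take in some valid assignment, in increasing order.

The 7 variables together cover exactly {1, 2, 3, 4, 5, 6, 7} — 7 values for 7 variables — and 4 appears only in q's list, so q = 4.
Among the 6 still-open variables, 7 fits only p (and all 6 values in {1, 2, 3, 5, 6, 7} must be used), so p = 7.
r and t between them cover only {2, 6} — a naked pair. Remove those values from h, s.
No further eliminations apply; t can still be any of 2, 6.

2, 6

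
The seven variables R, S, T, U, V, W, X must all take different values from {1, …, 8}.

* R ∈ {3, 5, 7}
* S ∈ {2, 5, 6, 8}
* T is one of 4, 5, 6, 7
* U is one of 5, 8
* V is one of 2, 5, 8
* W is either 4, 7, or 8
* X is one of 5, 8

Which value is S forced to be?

6

Among the 7 variables, 3 fits only R (and all 7 values in {2, 3, 4, 5, 6, 7, 8} must be used), so R = 3.
U and X between them cover only {5, 8} — a naked pair. Remove those values from S, T, V, W.
V must be 2 (only option left). Eliminate 2 elsewhere: S.
So S = 6.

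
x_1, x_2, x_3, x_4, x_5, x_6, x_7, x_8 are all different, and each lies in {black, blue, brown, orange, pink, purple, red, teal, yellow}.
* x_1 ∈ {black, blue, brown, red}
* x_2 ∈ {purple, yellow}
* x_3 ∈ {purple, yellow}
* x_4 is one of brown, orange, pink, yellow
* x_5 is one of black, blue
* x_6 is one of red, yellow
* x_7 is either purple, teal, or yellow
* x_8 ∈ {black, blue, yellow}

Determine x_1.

brown

The 2 variables x_2 and x_3 are confined to {purple, yellow}, which locks those values in; drop them from x_4, x_6, x_7, x_8.
x_6's domain is down to {red}, so x_6 = red. Eliminate red elsewhere: x_1.
That leaves x_7 = teal.
The 2 variables x_5 and x_8 are confined to {black, blue}, which locks those values in; drop them from x_1.
So x_1 = brown.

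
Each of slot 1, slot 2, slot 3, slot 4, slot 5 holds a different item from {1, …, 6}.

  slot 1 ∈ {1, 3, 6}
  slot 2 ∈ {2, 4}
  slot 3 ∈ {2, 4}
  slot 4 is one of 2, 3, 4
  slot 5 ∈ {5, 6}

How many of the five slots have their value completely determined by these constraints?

1

The 2 variables slot 2 and slot 3 are confined to {2, 4}, which locks those values in; drop them from slot 4.
slot 4 has just one choice, so slot 4 = 3. Eliminate 3 elsewhere: slot 1.
Determined: slot 4=3. The other slots each still have more than one consistent value. That makes 1.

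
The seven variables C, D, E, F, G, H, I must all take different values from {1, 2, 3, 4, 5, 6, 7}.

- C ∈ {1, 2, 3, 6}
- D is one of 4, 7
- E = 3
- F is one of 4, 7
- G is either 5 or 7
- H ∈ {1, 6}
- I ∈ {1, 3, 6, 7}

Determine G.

5

E must be 3 (only option left). Eliminate 3 elsewhere: C, I.
The 6 still-open variables together cover exactly {1, 2, 4, 5, 6, 7} — 6 values for 6 variables — and 2 appears only in C's list, so C = 2.
The 5 still-open variables draw from only 5 values {1, 4, 5, 6, 7}, so each is used; only G can be 5, hence G = 5.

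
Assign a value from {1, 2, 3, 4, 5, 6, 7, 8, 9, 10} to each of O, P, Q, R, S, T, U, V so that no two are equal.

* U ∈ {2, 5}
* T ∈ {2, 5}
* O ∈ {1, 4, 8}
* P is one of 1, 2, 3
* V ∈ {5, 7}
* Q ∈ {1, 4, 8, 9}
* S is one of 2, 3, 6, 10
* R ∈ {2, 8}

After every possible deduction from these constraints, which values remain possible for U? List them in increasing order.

T and U share exactly the 2 values {2, 5}; by pigeonhole those values go to them, so strike 2, 5 from P, R, S, V.
R's domain is down to {8}, so R = 8. Remove 8 from O, Q.
V must be 7 (only option left).
No further eliminations apply; U can still be any of 2, 5.

2, 5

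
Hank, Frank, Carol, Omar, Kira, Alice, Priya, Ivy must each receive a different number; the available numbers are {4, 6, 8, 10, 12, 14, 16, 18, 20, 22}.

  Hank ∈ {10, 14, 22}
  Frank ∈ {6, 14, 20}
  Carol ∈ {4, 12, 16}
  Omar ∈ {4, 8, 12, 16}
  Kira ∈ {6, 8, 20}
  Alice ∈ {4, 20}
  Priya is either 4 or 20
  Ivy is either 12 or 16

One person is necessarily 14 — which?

Frank

Alice and Priya share exactly the 2 values {4, 20}; by pigeonhole those values go to them, so strike 4, 20 from Frank, Carol, Omar, Kira.
Carol and Ivy share exactly the 2 values {12, 16}; by pigeonhole those values go to them, so strike 12, 16 from Omar.
Omar must be 8 (only option left). So Kira can't be 8.
Kira's domain is down to {6}, so Kira = 6. Eliminate 6 elsewhere: Frank.
So 14 goes to Frank.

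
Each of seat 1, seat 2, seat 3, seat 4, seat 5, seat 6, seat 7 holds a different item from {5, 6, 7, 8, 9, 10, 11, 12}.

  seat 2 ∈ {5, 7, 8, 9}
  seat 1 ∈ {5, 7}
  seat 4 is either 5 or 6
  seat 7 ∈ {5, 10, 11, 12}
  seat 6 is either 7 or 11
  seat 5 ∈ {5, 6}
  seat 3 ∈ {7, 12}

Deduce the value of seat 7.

10

seat 4 and seat 5 share exactly the 2 values {5, 6}; by pigeonhole those values go to them, so strike 5, 6 from seat 1, seat 2, seat 7.
That leaves seat 1 = 7. Eliminate 7 elsewhere: seat 2, seat 3, seat 6.
That leaves seat 3 = 12. So seat 7 can't be 12.
seat 6's domain is down to {11}, so seat 6 = 11. Strike 11 from seat 7.
So seat 7 = 10.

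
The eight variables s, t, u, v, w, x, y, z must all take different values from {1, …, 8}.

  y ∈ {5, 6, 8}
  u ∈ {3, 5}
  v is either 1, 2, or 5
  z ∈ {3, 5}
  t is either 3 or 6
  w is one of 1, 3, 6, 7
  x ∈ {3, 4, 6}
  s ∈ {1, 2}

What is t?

6

Among the 8 variables, 4 fits only x (and all 8 values in {1, 2, 3, 4, 5, 6, 7, 8} must be used), so x = 4.
Among the 7 still-open variables, 7 fits only w (and all 7 values in {1, 2, 3, 5, 6, 7, 8} must be used), so w = 7.
The 6 still-open variables together cover exactly {1, 2, 3, 5, 6, 8} — 6 values for 6 variables — and 8 appears only in y's list, so y = 8.
The 5 still-open variables together cover exactly {1, 2, 3, 5, 6} — 5 values for 5 variables — and 6 appears only in t's list, so t = 6.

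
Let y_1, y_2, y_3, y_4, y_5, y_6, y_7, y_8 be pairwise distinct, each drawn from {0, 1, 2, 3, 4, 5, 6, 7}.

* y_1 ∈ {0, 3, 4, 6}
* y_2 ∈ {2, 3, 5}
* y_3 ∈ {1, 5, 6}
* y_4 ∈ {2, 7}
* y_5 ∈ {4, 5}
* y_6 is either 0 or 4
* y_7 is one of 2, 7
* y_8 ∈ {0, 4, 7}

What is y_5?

The 8 variables together cover exactly {0, 1, 2, 3, 4, 5, 6, 7} — 8 values for 8 variables — and 1 appears only in y_3's list, so y_3 = 1.
Among the 7 still-open variables, 6 fits only y_1 (and all 7 values in {0, 2, 3, 4, 5, 6, 7} must be used), so y_1 = 6.
The 6 still-open variables together cover exactly {0, 2, 3, 4, 5, 7} — 6 values for 6 variables — and 3 appears only in y_2's list, so y_2 = 3.
Among the 5 still-open variables, 5 fits only y_5 (and all 5 values in {0, 2, 4, 5, 7} must be used), so y_5 = 5.

5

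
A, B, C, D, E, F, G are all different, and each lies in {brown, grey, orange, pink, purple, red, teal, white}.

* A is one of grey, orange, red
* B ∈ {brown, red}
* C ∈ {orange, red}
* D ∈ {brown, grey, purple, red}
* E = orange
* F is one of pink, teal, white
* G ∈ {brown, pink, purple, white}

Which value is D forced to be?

E has just one choice, so E = orange. Eliminate orange elsewhere: A, C.
C's domain is down to {red}, so C = red. Strike red from A, B, D.
A has just one choice, so A = grey. So D can't be grey.
B has just one choice, so B = brown. Eliminate brown elsewhere: D, G.
So D = purple.

purple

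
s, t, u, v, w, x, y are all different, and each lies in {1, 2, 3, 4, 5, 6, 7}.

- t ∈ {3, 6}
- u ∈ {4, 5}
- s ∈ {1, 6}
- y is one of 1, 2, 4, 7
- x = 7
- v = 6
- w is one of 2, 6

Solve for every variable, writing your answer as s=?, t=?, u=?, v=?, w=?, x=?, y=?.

s=1, t=3, u=5, v=6, w=2, x=7, y=4

v must be 6 (only option left). Eliminate 6 elsewhere: s, t, w.
w's domain is down to {2}, so w = 2. Remove 2 from y.
x must be 7 (only option left). Eliminate 7 elsewhere: y.
s has just one choice, so s = 1. So y can't be 1.
That leaves t = 3.
y's domain is down to {4}, so y = 4. Strike 4 from u.
u has just one choice, so u = 5.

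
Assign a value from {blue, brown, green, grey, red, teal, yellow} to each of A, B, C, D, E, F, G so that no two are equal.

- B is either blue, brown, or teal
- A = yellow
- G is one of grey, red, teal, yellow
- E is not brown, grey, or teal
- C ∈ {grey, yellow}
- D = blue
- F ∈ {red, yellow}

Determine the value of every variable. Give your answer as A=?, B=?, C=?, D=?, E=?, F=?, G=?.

A=yellow, B=brown, C=grey, D=blue, E=green, F=red, G=teal

A's domain is down to {yellow}, so A = yellow. Remove yellow from C, E, F, G.
C has just one choice, so C = grey. Eliminate grey elsewhere: G.
D has just one choice, so D = blue. Strike blue from B, E.
F has just one choice, so F = red. Strike red from E, G.
That leaves G = teal. Strike teal from B.
B has just one choice, so B = brown.
E must be green (only option left).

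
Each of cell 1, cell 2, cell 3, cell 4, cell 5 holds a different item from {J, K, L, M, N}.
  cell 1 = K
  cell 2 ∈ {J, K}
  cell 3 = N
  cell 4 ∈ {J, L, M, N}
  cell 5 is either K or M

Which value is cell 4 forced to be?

cell 1's domain is down to {K}, so cell 1 = K. Strike K from cell 2, cell 5.
cell 2's domain is down to {J}, so cell 2 = J. So cell 4 can't be J.
cell 3 must be N (only option left). Strike N from cell 4.
cell 5 must be M (only option left). Strike M from cell 4.
So cell 4 = L.

L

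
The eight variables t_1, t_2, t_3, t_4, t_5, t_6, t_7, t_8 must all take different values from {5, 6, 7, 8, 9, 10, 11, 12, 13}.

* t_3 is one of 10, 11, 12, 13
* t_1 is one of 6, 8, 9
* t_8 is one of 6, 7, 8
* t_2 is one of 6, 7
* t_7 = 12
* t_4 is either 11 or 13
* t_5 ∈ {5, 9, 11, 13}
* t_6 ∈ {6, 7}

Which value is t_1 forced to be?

t_7 must be 12 (only option left). Eliminate 12 elsewhere: t_3.
The 2 variables t_2 and t_6 are confined to {6, 7}, which locks those values in; drop them from t_1, t_8.
t_8 has just one choice, so t_8 = 8. So t_1 can't be 8.
So t_1 = 9.

9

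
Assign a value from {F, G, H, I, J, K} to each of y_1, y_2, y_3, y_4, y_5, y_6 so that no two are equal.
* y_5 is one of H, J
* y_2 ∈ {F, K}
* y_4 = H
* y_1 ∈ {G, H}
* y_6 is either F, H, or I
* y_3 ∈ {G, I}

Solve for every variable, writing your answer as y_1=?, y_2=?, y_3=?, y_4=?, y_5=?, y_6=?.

y_1=G, y_2=K, y_3=I, y_4=H, y_5=J, y_6=F

y_4 has just one choice, so y_4 = H. Remove H from y_1, y_5, y_6.
y_5 must be J (only option left).
y_1 has just one choice, so y_1 = G. Remove G from y_3.
y_3 has just one choice, so y_3 = I. Eliminate I elsewhere: y_6.
y_6 has just one choice, so y_6 = F. Remove F from y_2.
y_2's domain is down to {K}, so y_2 = K.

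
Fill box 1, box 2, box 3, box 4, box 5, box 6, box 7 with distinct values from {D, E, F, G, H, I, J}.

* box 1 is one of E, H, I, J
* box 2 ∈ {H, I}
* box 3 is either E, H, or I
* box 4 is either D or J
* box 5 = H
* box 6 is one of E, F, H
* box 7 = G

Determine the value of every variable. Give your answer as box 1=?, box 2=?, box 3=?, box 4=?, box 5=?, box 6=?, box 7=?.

box 1=J, box 2=I, box 3=E, box 4=D, box 5=H, box 6=F, box 7=G

box 5's domain is down to {H}, so box 5 = H. Strike H from box 1, box 2, box 3, box 6.
That leaves box 7 = G.
box 2 has just one choice, so box 2 = I. Remove I from box 1, box 3.
That leaves box 3 = E. Strike E from box 1, box 6.
box 6's domain is down to {F}, so box 6 = F.
That leaves box 1 = J. Strike J from box 4.
box 4 has just one choice, so box 4 = D.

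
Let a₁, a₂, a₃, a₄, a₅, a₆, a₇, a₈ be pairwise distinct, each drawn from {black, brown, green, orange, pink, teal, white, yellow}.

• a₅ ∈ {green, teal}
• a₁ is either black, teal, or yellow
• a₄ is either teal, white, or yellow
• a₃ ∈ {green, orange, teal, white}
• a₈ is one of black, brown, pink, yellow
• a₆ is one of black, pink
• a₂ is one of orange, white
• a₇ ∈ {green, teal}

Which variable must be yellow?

Among the 8 variables, brown fits only a₈ (and all 8 values in {black, brown, green, orange, pink, teal, white, yellow} must be used), so a₈ = brown.
The 7 still-open variables draw from only 7 values {black, green, orange, pink, teal, white, yellow}, so each is used; only a₆ can be pink, hence a₆ = pink.
The 6 still-open variables draw from only 6 values {black, green, orange, teal, white, yellow}, so each is used; only a₁ can be black, hence a₁ = black.
The 5 still-open variables together cover exactly {green, orange, teal, white, yellow} — 5 values for 5 variables — and yellow appears only in a₄'s list, so a₄ = yellow.

a₄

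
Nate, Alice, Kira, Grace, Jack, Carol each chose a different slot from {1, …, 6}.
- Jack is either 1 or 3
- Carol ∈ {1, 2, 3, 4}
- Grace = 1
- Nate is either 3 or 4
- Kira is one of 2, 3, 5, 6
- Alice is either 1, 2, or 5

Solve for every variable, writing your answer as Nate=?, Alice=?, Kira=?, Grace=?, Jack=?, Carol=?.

Grace must be 1 (only option left). Eliminate 1 elsewhere: Alice, Jack, Carol.
Jack has just one choice, so Jack = 3. Eliminate 3 elsewhere: Nate, Kira, Carol.
Nate's domain is down to {4}, so Nate = 4. So Carol can't be 4.
Carol has just one choice, so Carol = 2. Eliminate 2 elsewhere: Alice, Kira.
Alice must be 5 (only option left). Remove 5 from Kira.
Kira's domain is down to {6}, so Kira = 6.

Nate=4, Alice=5, Kira=6, Grace=1, Jack=3, Carol=2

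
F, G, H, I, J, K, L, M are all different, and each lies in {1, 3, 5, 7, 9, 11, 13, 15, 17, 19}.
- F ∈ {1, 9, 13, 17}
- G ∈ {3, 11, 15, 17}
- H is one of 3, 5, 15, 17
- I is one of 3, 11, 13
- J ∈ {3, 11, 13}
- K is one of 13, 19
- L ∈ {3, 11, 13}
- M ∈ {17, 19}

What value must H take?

I, J, L between them cover only {3, 11, 13} — a naked triple. Remove those values from F, G, H, K.
K has just one choice, so K = 19. So M can't be 19.
M's domain is down to {17}, so M = 17. Eliminate 17 elsewhere: F, G, H.
G has just one choice, so G = 15. Remove 15 from H.
So H = 5.

5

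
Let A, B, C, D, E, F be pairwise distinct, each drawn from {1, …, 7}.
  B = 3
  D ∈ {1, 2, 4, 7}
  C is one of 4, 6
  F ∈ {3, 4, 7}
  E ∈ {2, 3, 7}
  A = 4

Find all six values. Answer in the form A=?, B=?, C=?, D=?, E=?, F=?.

A=4, B=3, C=6, D=1, E=2, F=7

A must be 4 (only option left). Eliminate 4 elsewhere: C, D, F.
B must be 3 (only option left). Remove 3 from E, F.
C must be 6 (only option left).
F's domain is down to {7}, so F = 7. So D, E can't be 7.
E must be 2 (only option left). So D can't be 2.
That leaves D = 1.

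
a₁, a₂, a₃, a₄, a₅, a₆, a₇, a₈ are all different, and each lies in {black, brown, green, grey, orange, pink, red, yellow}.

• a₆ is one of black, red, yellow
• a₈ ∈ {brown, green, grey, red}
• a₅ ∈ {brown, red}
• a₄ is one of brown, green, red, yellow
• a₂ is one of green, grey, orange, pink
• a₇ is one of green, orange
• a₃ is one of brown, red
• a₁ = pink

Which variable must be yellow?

a₁ has just one choice, so a₁ = pink. Eliminate pink elsewhere: a₂.
Among the 7 still-open variables, black fits only a₆ (and all 7 values in {black, brown, green, grey, orange, red, yellow} must be used), so a₆ = black.
The 6 still-open variables draw from only 6 values {brown, green, grey, orange, red, yellow}, so each is used; only a₄ can be yellow, hence a₄ = yellow.

a₄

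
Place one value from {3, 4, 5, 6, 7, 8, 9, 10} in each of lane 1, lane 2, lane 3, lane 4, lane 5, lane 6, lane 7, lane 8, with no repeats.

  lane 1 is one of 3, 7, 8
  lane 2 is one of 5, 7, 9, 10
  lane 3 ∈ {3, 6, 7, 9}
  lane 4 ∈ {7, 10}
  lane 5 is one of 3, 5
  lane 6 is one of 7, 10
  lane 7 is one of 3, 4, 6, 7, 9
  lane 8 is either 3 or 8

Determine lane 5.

The 8 variables draw from only 8 values {3, 4, 5, 6, 7, 8, 9, 10}, so each is used; only lane 7 can be 4, hence lane 7 = 4.
Among the 7 still-open variables, 6 fits only lane 3 (and all 7 values in {3, 5, 6, 7, 8, 9, 10} must be used), so lane 3 = 6.
The 6 still-open variables together cover exactly {3, 5, 7, 8, 9, 10} — 6 values for 6 variables — and 9 appears only in lane 2's list, so lane 2 = 9.
Among the 5 still-open variables, 5 fits only lane 5 (and all 5 values in {3, 5, 7, 8, 10} must be used), so lane 5 = 5.

5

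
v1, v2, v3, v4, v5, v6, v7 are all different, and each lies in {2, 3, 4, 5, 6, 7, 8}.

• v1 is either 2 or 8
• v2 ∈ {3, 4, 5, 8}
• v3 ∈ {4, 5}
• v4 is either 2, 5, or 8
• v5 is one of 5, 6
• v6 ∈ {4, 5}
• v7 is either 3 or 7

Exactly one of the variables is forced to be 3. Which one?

v2

The 7 variables draw from only 7 values {2, 3, 4, 5, 6, 7, 8}, so each is used; only v5 can be 6, hence v5 = 6.
The 6 still-open variables draw from only 6 values {2, 3, 4, 5, 7, 8}, so each is used; only v7 can be 7, hence v7 = 7.
Among the 5 still-open variables, 3 fits only v2 (and all 5 values in {2, 3, 4, 5, 8} must be used), so v2 = 3.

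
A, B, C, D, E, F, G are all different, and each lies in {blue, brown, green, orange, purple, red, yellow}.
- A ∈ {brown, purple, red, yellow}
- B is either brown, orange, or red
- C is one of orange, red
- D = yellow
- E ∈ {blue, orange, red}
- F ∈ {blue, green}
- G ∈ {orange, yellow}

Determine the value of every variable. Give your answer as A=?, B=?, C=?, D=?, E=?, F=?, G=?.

A=purple, B=brown, C=red, D=yellow, E=blue, F=green, G=orange

D has just one choice, so D = yellow. Eliminate yellow elsewhere: A, G.
That leaves G = orange. Strike orange from B, C, E.
That leaves C = red. Strike red from A, B, E.
That leaves E = blue. Strike blue from F.
F's domain is down to {green}, so F = green.
B has just one choice, so B = brown. Strike brown from A.
A must be purple (only option left).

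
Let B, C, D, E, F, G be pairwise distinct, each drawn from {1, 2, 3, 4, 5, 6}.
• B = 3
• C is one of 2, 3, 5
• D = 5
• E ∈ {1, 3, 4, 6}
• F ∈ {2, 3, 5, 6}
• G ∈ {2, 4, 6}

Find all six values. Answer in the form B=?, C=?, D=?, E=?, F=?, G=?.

B must be 3 (only option left). Eliminate 3 elsewhere: C, E, F.
D must be 5 (only option left). Remove 5 from C, F.
C's domain is down to {2}, so C = 2. Strike 2 from F, G.
F's domain is down to {6}, so F = 6. Remove 6 from E, G.
G has just one choice, so G = 4. So E can't be 4.
E must be 1 (only option left).

B=3, C=2, D=5, E=1, F=6, G=4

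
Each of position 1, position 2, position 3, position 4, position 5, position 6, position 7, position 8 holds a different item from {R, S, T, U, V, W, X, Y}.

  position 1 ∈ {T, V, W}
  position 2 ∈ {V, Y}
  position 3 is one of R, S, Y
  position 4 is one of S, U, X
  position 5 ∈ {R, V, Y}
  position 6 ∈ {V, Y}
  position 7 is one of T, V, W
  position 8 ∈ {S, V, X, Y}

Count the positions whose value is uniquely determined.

Among the 8 variables, U fits only position 4 (and all 8 values in {R, S, T, U, V, W, X, Y} must be used), so position 4 = U.
The 7 still-open variables together cover exactly {R, S, T, V, W, X, Y} — 7 values for 7 variables — and X appears only in position 8's list, so position 8 = X.
The 6 still-open variables together cover exactly {R, S, T, V, W, Y} — 6 values for 6 variables — and S appears only in position 3's list, so position 3 = S.
The 5 still-open variables draw from only 5 values {R, T, V, W, Y}, so each is used; only position 5 can be R, hence position 5 = R.
The 2 variables position 2 and position 6 are confined to {V, Y}, which locks those values in; drop them from position 1, position 7.
Determined: position 3=S, position 4=U, position 5=R, position 8=X. The other positions each still have more than one consistent value. That makes 4.

4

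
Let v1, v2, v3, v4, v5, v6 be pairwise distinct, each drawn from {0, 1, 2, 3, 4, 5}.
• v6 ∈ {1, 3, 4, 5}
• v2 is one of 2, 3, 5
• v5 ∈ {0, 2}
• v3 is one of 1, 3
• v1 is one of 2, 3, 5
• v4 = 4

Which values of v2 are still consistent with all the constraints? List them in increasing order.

2, 3, 5

v4 must be 4 (only option left). So v6 can't be 4.
The 5 still-open variables draw from only 5 values {0, 1, 2, 3, 5}, so each is used; only v5 can be 0, hence v5 = 0.
No further eliminations apply; v2 can still be any of 2, 3, 5.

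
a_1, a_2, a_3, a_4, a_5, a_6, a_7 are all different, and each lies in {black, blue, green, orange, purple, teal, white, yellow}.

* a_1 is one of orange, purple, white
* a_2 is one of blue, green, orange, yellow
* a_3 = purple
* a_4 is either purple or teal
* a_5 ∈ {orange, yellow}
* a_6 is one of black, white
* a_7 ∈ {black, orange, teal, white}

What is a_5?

a_3 must be purple (only option left). Eliminate purple elsewhere: a_1, a_4.
a_4 must be teal (only option left). Strike teal from a_7.
a_1, a_6, a_7 between them cover only {black, orange, white} — a naked triple. Remove those values from a_2, a_5.
So a_5 = yellow.

yellow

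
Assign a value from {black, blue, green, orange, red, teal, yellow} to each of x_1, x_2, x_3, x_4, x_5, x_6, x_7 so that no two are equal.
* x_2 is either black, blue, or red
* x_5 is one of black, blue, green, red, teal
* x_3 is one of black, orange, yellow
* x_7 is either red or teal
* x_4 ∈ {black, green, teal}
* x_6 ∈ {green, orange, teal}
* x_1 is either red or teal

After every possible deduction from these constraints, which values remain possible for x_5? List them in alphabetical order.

black, blue, green

The 7 variables draw from only 7 values {black, blue, green, orange, red, teal, yellow}, so each is used; only x_3 can be yellow, hence x_3 = yellow.
The 6 still-open variables draw from only 6 values {black, blue, green, orange, red, teal}, so each is used; only x_6 can be orange, hence x_6 = orange.
x_1 and x_7 between them cover only {red, teal} — a naked pair. Remove those values from x_2, x_4, x_5.
No further eliminations apply; x_5 can still be any of black, blue, green.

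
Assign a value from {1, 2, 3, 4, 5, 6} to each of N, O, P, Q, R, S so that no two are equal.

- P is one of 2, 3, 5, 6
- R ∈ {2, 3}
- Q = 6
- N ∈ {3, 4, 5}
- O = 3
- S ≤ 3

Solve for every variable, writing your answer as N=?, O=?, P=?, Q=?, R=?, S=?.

N=4, O=3, P=5, Q=6, R=2, S=1

O has just one choice, so O = 3. So N, P, R, S can't be 3.
Q must be 6 (only option left). Eliminate 6 elsewhere: P.
R has just one choice, so R = 2. Remove 2 from P, S.
S has just one choice, so S = 1.
That leaves P = 5. Eliminate 5 elsewhere: N.
N's domain is down to {4}, so N = 4.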